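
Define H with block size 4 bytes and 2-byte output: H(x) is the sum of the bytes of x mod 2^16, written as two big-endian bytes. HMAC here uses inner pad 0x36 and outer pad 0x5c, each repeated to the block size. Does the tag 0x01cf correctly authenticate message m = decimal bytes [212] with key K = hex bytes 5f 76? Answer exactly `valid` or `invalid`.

Key hex bytes 5f 76 is 2 bytes ≤ B = 4; zero-pad to 4 bytes: K' = 5f 76 00 00.
K' ⊕ ipad = 69 40 36 36; K' ⊕ opad = 03 2a 5c 5c.
Inner hash: sum = 105+64+54+54+212 = 489 → 01 e9.
Outer hash (recomputed tag): sum = 3+42+92+92+1+233 = 463 → 01 cf.
Recomputed tag = 01cf; claimed = 01cf → match.

valid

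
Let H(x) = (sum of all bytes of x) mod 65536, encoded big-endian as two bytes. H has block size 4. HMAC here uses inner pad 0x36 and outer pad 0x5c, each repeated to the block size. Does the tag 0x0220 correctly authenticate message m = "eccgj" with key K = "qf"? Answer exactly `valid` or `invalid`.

valid

Key "qf" = 71 66 is 2 bytes ≤ B = 4; zero-pad to 4 bytes: K' = 71 66 00 00.
K' ⊕ ipad = 47 50 36 36; K' ⊕ opad = 2d 3a 5c 5c.
Inner hash: sum = 71+80+54+54+101+99+99+103+106 = 767 → 02 ff.
Outer hash (recomputed tag): sum = 45+58+92+92+2+255 = 544 → 02 20.
Recomputed tag = 0220; claimed = 0220 → match.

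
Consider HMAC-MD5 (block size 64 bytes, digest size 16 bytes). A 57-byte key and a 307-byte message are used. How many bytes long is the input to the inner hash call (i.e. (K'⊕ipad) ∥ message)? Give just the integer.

371

Key is 57 ≤ 64 bytes, zero-padded: |K'| = 64.
Inner input = (K'⊕ipad) ∥ m → 64 + 307 = 371 bytes.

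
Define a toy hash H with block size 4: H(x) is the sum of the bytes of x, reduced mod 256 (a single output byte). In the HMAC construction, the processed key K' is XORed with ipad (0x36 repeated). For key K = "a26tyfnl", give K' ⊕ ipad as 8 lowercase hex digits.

Key "a26tyfnl" = 61 32 36 74 79 66 6e 6c is 8 bytes > B = 4, so hash it first: H(key) = f6, then zero-pad to 4 bytes: K' = f6 00 00 00.
XOR each byte with 0x36: f6⊕36=c0, 00⊕36=36, 00⊕36=36, 00⊕36=36.

c0363636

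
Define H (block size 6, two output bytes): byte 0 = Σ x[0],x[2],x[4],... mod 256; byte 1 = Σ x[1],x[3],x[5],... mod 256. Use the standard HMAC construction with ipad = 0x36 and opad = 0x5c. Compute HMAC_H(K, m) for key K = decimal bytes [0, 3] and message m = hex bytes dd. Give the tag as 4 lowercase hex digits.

93b8

Key decimal bytes [0, 3] = 00 03 is 2 bytes ≤ B = 6; zero-pad to 6 bytes: K' = 00 03 00 00 00 00.
K' ⊕ ipad = 36 35 36 36 36 36.  K' ⊕ opad = 5c 5f 5c 5c 5c 5c.
Inner input = (K'⊕ipad) ∥ m = 36 35 36 36 36 36 ∥ dd.
Inner hash: even-index sum = 383 mod 256 = 127; odd-index sum = 161 mod 256 = 161 → 7f a1.
Outer input = (K'⊕opad) ∥ inner = 5c 5f 5c 5c 5c 5c ∥ 7f a1.
Outer hash (tag): even-index sum = 403 mod 256 = 147; odd-index sum = 440 mod 256 = 184 → 93 b8.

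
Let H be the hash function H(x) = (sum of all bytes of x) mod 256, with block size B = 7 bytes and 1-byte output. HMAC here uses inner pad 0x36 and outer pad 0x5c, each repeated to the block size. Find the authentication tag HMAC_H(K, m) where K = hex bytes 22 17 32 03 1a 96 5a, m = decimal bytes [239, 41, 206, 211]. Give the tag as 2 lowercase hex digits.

Key hex bytes 22 17 32 03 1a 96 5a is exactly B = 7 bytes: K' = 22 17 32 03 1a 96 5a.
K' ⊕ ipad = 14 21 04 35 2c a0 6c.  K' ⊕ opad = 7e 4b 6e 5f 46 ca 06.
Inner input = (K'⊕ipad) ∥ m = 14 21 04 35 2c a0 6c ∥ ef 29 ce d3.
Inner hash: sum = 20+33+4+53+44+160+108+239+41+206+211 = 1119; mod 256 = 95 → 5f.
Outer input = (K'⊕opad) ∥ inner = 7e 4b 6e 5f 46 ca 06 ∥ 5f.
Outer hash (tag): sum = 126+75+110+95+70+202+6+95 = 779; mod 256 = 11 → 0b.

0b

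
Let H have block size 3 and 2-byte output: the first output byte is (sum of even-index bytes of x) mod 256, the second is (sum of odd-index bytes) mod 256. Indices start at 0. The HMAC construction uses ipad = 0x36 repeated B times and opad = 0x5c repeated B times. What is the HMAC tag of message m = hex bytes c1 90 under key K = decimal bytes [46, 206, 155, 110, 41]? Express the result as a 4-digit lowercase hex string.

d5ea

Key decimal bytes [46, 206, 155, 110, 41] = 2e ce 9b 6e 29 is 5 bytes > B = 3, so hash it first: H(key) = f2 3c, then zero-pad to 3 bytes: K' = f2 3c 00.
K' ⊕ ipad = c4 0a 36.  K' ⊕ opad = ae 60 5c.
Inner input = (K'⊕ipad) ∥ m = c4 0a 36 ∥ c1 90.
Inner hash: even-index sum = 394 mod 256 = 138; odd-index sum = 203 mod 256 = 203 → 8a cb.
Outer input = (K'⊕opad) ∥ inner = ae 60 5c ∥ 8a cb.
Outer hash (tag): even-index sum = 469 mod 256 = 213; odd-index sum = 234 mod 256 = 234 → d5 ea.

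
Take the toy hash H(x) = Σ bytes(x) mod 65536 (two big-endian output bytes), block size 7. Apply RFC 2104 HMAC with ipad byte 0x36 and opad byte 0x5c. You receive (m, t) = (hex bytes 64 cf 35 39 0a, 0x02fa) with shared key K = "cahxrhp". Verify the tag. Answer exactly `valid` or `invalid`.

Key "cahxrhp" = 63 61 68 78 72 68 70 is exactly B = 7 bytes: K' = 63 61 68 78 72 68 70.
K' ⊕ ipad = 55 57 5e 4e 44 5e 46; K' ⊕ opad = 3f 3d 34 24 2e 34 2c.
Inner hash: sum = 85+87+94+78+68+94+70+100+207+53+57+10 = 1003 → 03 eb.
Outer hash (recomputed tag): sum = 63+61+52+36+46+52+44+3+235 = 592 → 02 50.
Recomputed tag = 0250; claimed = 02fa → mismatch.

invalid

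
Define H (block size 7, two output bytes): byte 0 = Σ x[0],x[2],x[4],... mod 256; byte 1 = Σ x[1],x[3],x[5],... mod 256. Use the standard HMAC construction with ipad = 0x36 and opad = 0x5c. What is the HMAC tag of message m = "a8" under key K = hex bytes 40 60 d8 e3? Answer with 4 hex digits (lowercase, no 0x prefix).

1a5f

Key hex bytes 40 60 d8 e3 is 4 bytes ≤ B = 7; zero-pad to 7 bytes: K' = 40 60 d8 e3 00 00 00.
K' ⊕ ipad = 76 56 ee d5 36 36 36.  K' ⊕ opad = 1c 3c 84 bf 5c 5c 5c.
Inner input = (K'⊕ipad) ∥ m = 76 56 ee d5 36 36 36 ∥ 61 38.
Inner hash: even-index sum = 520 mod 256 = 8; odd-index sum = 450 mod 256 = 194 → 08 c2.
Outer input = (K'⊕opad) ∥ inner = 1c 3c 84 bf 5c 5c 5c ∥ 08 c2.
Outer hash (tag): even-index sum = 538 mod 256 = 26; odd-index sum = 351 mod 256 = 95 → 1a 5f.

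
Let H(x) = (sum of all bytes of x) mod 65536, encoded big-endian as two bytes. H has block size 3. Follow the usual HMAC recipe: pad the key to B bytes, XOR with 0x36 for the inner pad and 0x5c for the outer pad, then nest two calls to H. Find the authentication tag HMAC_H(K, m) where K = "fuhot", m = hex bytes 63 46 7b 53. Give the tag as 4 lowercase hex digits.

Key "fuhot" = 66 75 68 6f 74 is 5 bytes > B = 3, so hash it first: H(key) = 02 26, then zero-pad to 3 bytes: K' = 02 26 00.
K' ⊕ ipad = 34 10 36.  K' ⊕ opad = 5e 7a 5c.
Inner input = (K'⊕ipad) ∥ m = 34 10 36 ∥ 63 46 7b 53.
Inner hash: sum = 52+16+54+99+70+123+83 = 497 → 01 f1.
Outer input = (K'⊕opad) ∥ inner = 5e 7a 5c ∥ 01 f1.
Outer hash (tag): sum = 94+122+92+1+241 = 550 → 02 26.

0226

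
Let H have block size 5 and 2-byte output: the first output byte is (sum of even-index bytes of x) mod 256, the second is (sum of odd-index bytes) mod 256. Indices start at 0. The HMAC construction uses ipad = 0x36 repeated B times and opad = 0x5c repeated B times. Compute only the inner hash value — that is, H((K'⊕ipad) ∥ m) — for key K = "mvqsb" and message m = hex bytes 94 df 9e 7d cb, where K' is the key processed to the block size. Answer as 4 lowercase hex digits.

5282

Key "mvqsb" = 6d 76 71 73 62 is exactly B = 5 bytes: K' = 6d 76 71 73 62.
K' ⊕ ipad = 5b 40 47 45 54.
Inner input = 5b 40 47 45 54 ∥ 94 df 9e 7d cb.
Inner hash: even-index sum = 594 mod 256 = 82; odd-index sum = 642 mod 256 = 130 → 52 82.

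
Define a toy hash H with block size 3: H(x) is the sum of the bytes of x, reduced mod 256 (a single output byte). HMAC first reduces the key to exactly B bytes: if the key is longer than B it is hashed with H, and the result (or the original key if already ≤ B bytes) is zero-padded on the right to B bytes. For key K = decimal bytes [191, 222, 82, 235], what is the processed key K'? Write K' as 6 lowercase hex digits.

|K| = 4 > B = 3, so first hash the key.
H(K): sum = 191+222+82+235 = 730; mod 256 = 218 → da.
Zero-pad H(K) = da to 3 bytes: K' = da 00 00.

da0000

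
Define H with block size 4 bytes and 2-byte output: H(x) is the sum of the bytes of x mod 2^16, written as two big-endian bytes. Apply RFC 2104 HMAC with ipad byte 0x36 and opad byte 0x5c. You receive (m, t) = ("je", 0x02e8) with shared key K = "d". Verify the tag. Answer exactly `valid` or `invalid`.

Key "d" = 64 is 1 byte ≤ B = 4; zero-pad to 4 bytes: K' = 64 00 00 00.
K' ⊕ ipad = 52 36 36 36; K' ⊕ opad = 38 5c 5c 5c.
Inner hash: sum = 82+54+54+54+106+101 = 451 → 01 c3.
Outer hash (recomputed tag): sum = 56+92+92+92+1+195 = 528 → 02 10.
Recomputed tag = 0210; claimed = 02e8 → mismatch.

invalid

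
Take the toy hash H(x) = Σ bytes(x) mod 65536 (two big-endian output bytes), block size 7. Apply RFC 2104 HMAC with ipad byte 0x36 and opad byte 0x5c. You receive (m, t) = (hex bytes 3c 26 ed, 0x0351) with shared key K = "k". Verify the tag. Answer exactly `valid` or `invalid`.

valid

Key "k" = 6b is 1 byte ≤ B = 7; zero-pad to 7 bytes: K' = 6b 00 00 00 00 00 00.
K' ⊕ ipad = 5d 36 36 36 36 36 36; K' ⊕ opad = 37 5c 5c 5c 5c 5c 5c.
Inner hash: sum = 93+54+54+54+54+54+54+60+38+237 = 752 → 02 f0.
Outer hash (recomputed tag): sum = 55+92+92+92+92+92+92+2+240 = 849 → 03 51.
Recomputed tag = 0351; claimed = 0351 → match.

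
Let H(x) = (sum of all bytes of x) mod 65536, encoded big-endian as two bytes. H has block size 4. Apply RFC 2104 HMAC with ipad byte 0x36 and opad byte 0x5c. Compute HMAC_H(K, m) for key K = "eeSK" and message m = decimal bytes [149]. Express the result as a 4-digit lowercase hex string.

00b7

Key "eeSK" = 65 65 53 4b is exactly B = 4 bytes: K' = 65 65 53 4b.
K' ⊕ ipad = 53 53 65 7d.  K' ⊕ opad = 39 39 0f 17.
Inner input = (K'⊕ipad) ∥ m = 53 53 65 7d ∥ 95.
Inner hash: sum = 83+83+101+125+149 = 541 → 02 1d.
Outer input = (K'⊕opad) ∥ inner = 39 39 0f 17 ∥ 02 1d.
Outer hash (tag): sum = 57+57+15+23+2+29 = 183 → 00 b7.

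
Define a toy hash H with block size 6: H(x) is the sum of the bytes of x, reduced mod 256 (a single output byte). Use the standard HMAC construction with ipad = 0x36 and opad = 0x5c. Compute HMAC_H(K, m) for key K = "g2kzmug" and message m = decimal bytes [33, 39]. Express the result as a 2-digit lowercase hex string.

ae

Key "g2kzmug" = 67 32 6b 7a 6d 75 67 is 7 bytes > B = 6, so hash it first: H(key) = c7, then zero-pad to 6 bytes: K' = c7 00 00 00 00 00.
K' ⊕ ipad = f1 36 36 36 36 36.  K' ⊕ opad = 9b 5c 5c 5c 5c 5c.
Inner input = (K'⊕ipad) ∥ m = f1 36 36 36 36 36 ∥ 21 27.
Inner hash: sum = 241+54+54+54+54+54+33+39 = 583; mod 256 = 71 → 47.
Outer input = (K'⊕opad) ∥ inner = 9b 5c 5c 5c 5c 5c ∥ 47.
Outer hash (tag): sum = 155+92+92+92+92+92+71 = 686; mod 256 = 174 → ae.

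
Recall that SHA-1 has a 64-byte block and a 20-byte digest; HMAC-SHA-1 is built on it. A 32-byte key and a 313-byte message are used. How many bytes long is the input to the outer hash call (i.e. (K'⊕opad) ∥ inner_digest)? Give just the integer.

Key is 32 ≤ 64 bytes, zero-padded: |K'| = 64.
Outer input = (K'⊕opad) ∥ H(inner) → 64 + 20 = 84 bytes.

84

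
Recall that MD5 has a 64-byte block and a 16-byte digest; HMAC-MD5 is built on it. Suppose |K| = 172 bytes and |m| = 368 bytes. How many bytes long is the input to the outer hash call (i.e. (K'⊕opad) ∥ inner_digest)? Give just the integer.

Key is 172 > 64 bytes, so it is hashed to 16 bytes then zero-padded to 64: |K'| = 64.
Outer input = (K'⊕opad) ∥ H(inner) → 64 + 16 = 80 bytes.

80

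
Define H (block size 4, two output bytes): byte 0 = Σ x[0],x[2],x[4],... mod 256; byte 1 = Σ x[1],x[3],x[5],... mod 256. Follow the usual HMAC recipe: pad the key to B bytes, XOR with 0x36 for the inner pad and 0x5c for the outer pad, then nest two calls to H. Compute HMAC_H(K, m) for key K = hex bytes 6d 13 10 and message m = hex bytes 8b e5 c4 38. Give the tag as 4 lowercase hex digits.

4d23

Key hex bytes 6d 13 10 is 3 bytes ≤ B = 4; zero-pad to 4 bytes: K' = 6d 13 10 00.
K' ⊕ ipad = 5b 25 26 36.  K' ⊕ opad = 31 4f 4c 5c.
Inner input = (K'⊕ipad) ∥ m = 5b 25 26 36 ∥ 8b e5 c4 38.
Inner hash: even-index sum = 464 mod 256 = 208; odd-index sum = 376 mod 256 = 120 → d0 78.
Outer input = (K'⊕opad) ∥ inner = 31 4f 4c 5c ∥ d0 78.
Outer hash (tag): even-index sum = 333 mod 256 = 77; odd-index sum = 291 mod 256 = 35 → 4d 23.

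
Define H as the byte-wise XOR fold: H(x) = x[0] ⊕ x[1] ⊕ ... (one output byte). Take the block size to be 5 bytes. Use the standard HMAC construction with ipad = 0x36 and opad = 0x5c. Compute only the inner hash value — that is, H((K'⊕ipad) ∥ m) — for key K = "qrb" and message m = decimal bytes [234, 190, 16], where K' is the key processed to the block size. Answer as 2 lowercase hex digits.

13

Key "qrb" = 71 72 62 is 3 bytes ≤ B = 5; zero-pad to 5 bytes: K' = 71 72 62 00 00.
K' ⊕ ipad = 47 44 54 36 36.
Inner input = 47 44 54 36 36 ∥ ea be 10.
Inner hash: XOR 47⊕44⊕54⊕36⊕36⊕ea⊕be⊕10 = 13.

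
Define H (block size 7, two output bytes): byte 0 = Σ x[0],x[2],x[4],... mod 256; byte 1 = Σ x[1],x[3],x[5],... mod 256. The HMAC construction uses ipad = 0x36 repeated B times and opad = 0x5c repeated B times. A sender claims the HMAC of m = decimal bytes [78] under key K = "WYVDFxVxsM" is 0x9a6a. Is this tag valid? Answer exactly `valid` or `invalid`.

Key "WYVDFxVxsM" = 57 59 56 44 46 78 56 78 73 4d is 10 bytes > B = 7, so hash it first: H(key) = bc da, then zero-pad to 7 bytes: K' = bc da 00 00 00 00 00.
K' ⊕ ipad = 8a ec 36 36 36 36 36; K' ⊕ opad = e0 86 5c 5c 5c 5c 5c.
Inner hash: even-index sum = 300 mod 256 = 44; odd-index sum = 422 mod 256 = 166 → 2c a6.
Outer hash (recomputed tag): even-index sum = 666 mod 256 = 154; odd-index sum = 362 mod 256 = 106 → 9a 6a.
Recomputed tag = 9a6a; claimed = 9a6a → match.

valid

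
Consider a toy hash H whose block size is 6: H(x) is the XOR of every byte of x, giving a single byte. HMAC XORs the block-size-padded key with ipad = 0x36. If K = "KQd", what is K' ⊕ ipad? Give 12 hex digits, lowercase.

7d6752363636

Key "KQd" = 4b 51 64 is 3 bytes ≤ B = 6; zero-pad to 6 bytes: K' = 4b 51 64 00 00 00.
XOR each byte with 0x36: 4b⊕36=7d, 51⊕36=67, 64⊕36=52, 00⊕36=36, 00⊕36=36, 00⊕36=36.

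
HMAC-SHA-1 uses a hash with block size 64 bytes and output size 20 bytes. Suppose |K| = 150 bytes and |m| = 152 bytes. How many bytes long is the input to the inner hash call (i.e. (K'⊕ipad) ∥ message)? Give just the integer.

216

Key is 150 > 64 bytes, so it is hashed to 20 bytes then zero-padded to 64: |K'| = 64.
Inner input = (K'⊕ipad) ∥ m → 64 + 152 = 216 bytes.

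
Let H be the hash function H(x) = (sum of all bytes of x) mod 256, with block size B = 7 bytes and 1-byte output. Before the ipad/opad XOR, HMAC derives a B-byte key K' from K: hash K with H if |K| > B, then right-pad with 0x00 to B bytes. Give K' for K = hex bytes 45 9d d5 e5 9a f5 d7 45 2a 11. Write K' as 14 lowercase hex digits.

|K| = 10 > B = 7, so first hash the key.
H(K): sum = 69+157+213+229+154+245+215+69+42+17 = 1410; mod 256 = 130 → 82.
Zero-pad H(K) = 82 to 7 bytes: K' = 82 00 00 00 00 00 00.

82000000000000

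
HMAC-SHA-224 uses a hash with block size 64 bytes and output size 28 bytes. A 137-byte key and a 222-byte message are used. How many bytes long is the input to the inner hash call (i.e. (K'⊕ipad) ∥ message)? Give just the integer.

Key is 137 > 64 bytes, so it is hashed to 28 bytes then zero-padded to 64: |K'| = 64.
Inner input = (K'⊕ipad) ∥ m → 64 + 222 = 286 bytes.

286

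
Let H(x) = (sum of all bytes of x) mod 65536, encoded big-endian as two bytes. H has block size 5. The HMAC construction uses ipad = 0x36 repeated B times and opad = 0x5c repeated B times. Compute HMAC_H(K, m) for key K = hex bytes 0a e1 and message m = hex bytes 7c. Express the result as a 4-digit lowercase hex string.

Key hex bytes 0a e1 is 2 bytes ≤ B = 5; zero-pad to 5 bytes: K' = 0a e1 00 00 00.
K' ⊕ ipad = 3c d7 36 36 36.  K' ⊕ opad = 56 bd 5c 5c 5c.
Inner input = (K'⊕ipad) ∥ m = 3c d7 36 36 36 ∥ 7c.
Inner hash: sum = 60+215+54+54+54+124 = 561 → 02 31.
Outer input = (K'⊕opad) ∥ inner = 56 bd 5c 5c 5c ∥ 02 31.
Outer hash (tag): sum = 86+189+92+92+92+2+49 = 602 → 02 5a.

025a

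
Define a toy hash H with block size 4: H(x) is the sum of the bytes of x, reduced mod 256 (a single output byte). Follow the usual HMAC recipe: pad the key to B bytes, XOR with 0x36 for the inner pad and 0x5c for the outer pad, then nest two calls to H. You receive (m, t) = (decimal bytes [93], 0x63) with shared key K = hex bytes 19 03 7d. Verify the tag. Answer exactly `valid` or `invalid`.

Key hex bytes 19 03 7d is 3 bytes ≤ B = 4; zero-pad to 4 bytes: K' = 19 03 7d 00.
K' ⊕ ipad = 2f 35 4b 36; K' ⊕ opad = 45 5f 21 5c.
Inner hash: sum = 47+53+75+54+93 = 322; mod 256 = 66 → 42.
Outer hash (recomputed tag): sum = 69+95+33+92+66 = 355; mod 256 = 99 → 63.
Recomputed tag = 63; claimed = 63 → match.

valid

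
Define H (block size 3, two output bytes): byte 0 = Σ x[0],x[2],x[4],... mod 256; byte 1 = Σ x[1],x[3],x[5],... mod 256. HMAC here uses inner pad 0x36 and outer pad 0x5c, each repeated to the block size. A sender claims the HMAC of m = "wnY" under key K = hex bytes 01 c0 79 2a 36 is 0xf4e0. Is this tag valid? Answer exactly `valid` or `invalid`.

valid

Key hex bytes 01 c0 79 2a 36 is 5 bytes > B = 3, so hash it first: H(key) = b0 ea, then zero-pad to 3 bytes: K' = b0 ea 00.
K' ⊕ ipad = 86 dc 36; K' ⊕ opad = ec b6 5c.
Inner hash: even-index sum = 298 mod 256 = 42; odd-index sum = 428 mod 256 = 172 → 2a ac.
Outer hash (recomputed tag): even-index sum = 500 mod 256 = 244; odd-index sum = 224 mod 256 = 224 → f4 e0.
Recomputed tag = f4e0; claimed = f4e0 → match.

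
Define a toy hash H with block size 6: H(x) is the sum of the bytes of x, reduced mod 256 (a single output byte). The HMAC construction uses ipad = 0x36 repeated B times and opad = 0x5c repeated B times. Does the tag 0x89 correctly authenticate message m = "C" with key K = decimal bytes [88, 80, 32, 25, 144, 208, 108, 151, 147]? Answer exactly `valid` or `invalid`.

valid

Key decimal bytes [88, 80, 32, 25, 144, 208, 108, 151, 147] = 58 50 20 19 90 d0 6c 97 93 is 9 bytes > B = 6, so hash it first: H(key) = d7, then zero-pad to 6 bytes: K' = d7 00 00 00 00 00.
K' ⊕ ipad = e1 36 36 36 36 36; K' ⊕ opad = 8b 5c 5c 5c 5c 5c.
Inner hash: sum = 225+54+54+54+54+54+67 = 562; mod 256 = 50 → 32.
Outer hash (recomputed tag): sum = 139+92+92+92+92+92+50 = 649; mod 256 = 137 → 89.
Recomputed tag = 89; claimed = 89 → match.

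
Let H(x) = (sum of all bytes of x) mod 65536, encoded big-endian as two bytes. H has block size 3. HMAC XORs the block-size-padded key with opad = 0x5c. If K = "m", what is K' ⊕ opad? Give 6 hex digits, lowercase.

Key "m" = 6d is 1 byte ≤ B = 3; zero-pad to 3 bytes: K' = 6d 00 00.
XOR each byte with 0x5c: 6d⊕5c=31, 00⊕5c=5c, 00⊕5c=5c.

315c5c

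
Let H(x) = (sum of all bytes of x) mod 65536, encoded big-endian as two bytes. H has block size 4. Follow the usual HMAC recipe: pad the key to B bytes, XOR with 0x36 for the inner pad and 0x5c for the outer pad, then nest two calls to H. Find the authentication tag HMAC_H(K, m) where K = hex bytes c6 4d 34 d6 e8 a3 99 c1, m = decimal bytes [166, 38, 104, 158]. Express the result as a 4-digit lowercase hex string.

Key hex bytes c6 4d 34 d6 e8 a3 99 c1 is 8 bytes > B = 4, so hash it first: H(key) = 05 02, then zero-pad to 4 bytes: K' = 05 02 00 00.
K' ⊕ ipad = 33 34 36 36.  K' ⊕ opad = 59 5e 5c 5c.
Inner input = (K'⊕ipad) ∥ m = 33 34 36 36 ∥ a6 26 68 9e.
Inner hash: sum = 51+52+54+54+166+38+104+158 = 677 → 02 a5.
Outer input = (K'⊕opad) ∥ inner = 59 5e 5c 5c ∥ 02 a5.
Outer hash (tag): sum = 89+94+92+92+2+165 = 534 → 02 16.

0216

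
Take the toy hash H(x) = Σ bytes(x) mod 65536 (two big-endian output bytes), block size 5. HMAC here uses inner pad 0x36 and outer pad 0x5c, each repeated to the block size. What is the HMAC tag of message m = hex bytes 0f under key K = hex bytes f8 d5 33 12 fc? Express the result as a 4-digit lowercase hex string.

033f

Key hex bytes f8 d5 33 12 fc is exactly B = 5 bytes: K' = f8 d5 33 12 fc.
K' ⊕ ipad = ce e3 05 24 ca.  K' ⊕ opad = a4 89 6f 4e a0.
Inner input = (K'⊕ipad) ∥ m = ce e3 05 24 ca ∥ 0f.
Inner hash: sum = 206+227+5+36+202+15 = 691 → 02 b3.
Outer input = (K'⊕opad) ∥ inner = a4 89 6f 4e a0 ∥ 02 b3.
Outer hash (tag): sum = 164+137+111+78+160+2+179 = 831 → 03 3f.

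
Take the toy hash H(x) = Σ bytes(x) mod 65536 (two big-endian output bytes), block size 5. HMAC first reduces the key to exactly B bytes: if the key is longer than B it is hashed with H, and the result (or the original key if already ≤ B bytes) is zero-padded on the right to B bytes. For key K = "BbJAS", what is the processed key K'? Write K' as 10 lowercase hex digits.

Key "BbJAS" = 42 62 4a 41 53 is exactly B = 5 bytes: K' = 42 62 4a 41 53.

42624a4153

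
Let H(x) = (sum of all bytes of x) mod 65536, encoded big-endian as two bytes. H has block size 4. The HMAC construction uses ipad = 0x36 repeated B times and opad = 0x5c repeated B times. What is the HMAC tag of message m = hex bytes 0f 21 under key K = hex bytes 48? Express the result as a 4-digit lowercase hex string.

Key hex bytes 48 is 1 byte ≤ B = 4; zero-pad to 4 bytes: K' = 48 00 00 00.
K' ⊕ ipad = 7e 36 36 36.  K' ⊕ opad = 14 5c 5c 5c.
Inner input = (K'⊕ipad) ∥ m = 7e 36 36 36 ∥ 0f 21.
Inner hash: sum = 126+54+54+54+15+33 = 336 → 01 50.
Outer input = (K'⊕opad) ∥ inner = 14 5c 5c 5c ∥ 01 50.
Outer hash (tag): sum = 20+92+92+92+1+80 = 377 → 01 79.

0179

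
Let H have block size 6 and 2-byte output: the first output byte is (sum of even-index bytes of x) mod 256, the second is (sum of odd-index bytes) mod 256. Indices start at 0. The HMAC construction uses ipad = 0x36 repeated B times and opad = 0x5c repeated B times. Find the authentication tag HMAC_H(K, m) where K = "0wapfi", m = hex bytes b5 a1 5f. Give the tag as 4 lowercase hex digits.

Key "0wapfi" = 30 77 61 70 66 69 is exactly B = 6 bytes: K' = 30 77 61 70 66 69.
K' ⊕ ipad = 06 41 57 46 50 5f.  K' ⊕ opad = 6c 2b 3d 2c 3a 35.
Inner input = (K'⊕ipad) ∥ m = 06 41 57 46 50 5f ∥ b5 a1 5f.
Inner hash: even-index sum = 449 mod 256 = 193; odd-index sum = 391 mod 256 = 135 → c1 87.
Outer input = (K'⊕opad) ∥ inner = 6c 2b 3d 2c 3a 35 ∥ c1 87.
Outer hash (tag): even-index sum = 420 mod 256 = 164; odd-index sum = 275 mod 256 = 19 → a4 13.

a413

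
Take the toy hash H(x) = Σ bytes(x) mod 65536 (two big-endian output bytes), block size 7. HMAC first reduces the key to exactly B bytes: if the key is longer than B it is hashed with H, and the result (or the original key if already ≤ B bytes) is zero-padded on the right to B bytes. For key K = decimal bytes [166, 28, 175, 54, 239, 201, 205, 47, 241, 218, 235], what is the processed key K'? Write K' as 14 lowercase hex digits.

|K| = 11 > B = 7, so first hash the key.
H(K): sum = 166+28+175+54+239+201+205+47+241+218+235 = 1809 → 07 11.
Zero-pad H(K) = 07 11 to 7 bytes: K' = 07 11 00 00 00 00 00.

07110000000000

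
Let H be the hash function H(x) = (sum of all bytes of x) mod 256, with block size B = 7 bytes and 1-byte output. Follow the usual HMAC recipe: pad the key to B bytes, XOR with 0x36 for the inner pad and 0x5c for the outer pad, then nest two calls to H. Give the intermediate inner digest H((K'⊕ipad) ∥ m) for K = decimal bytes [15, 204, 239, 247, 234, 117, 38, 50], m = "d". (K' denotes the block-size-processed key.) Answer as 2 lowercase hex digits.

Key decimal bytes [15, 204, 239, 247, 234, 117, 38, 50] = 0f cc ef f7 ea 75 26 32 is 8 bytes > B = 7, so hash it first: H(key) = 78, then zero-pad to 7 bytes: K' = 78 00 00 00 00 00 00.
K' ⊕ ipad = 4e 36 36 36 36 36 36.
Inner input = 4e 36 36 36 36 36 36 ∥ 64.
Inner hash: sum = 78+54+54+54+54+54+54+100 = 502; mod 256 = 246 → f6.

f6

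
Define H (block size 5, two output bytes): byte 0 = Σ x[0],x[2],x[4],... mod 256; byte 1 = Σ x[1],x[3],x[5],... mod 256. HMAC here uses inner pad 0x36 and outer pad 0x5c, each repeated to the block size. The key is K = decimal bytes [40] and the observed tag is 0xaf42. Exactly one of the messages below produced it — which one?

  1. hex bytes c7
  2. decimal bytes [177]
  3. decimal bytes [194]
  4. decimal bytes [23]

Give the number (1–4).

Key decimal bytes [40] = 28 is 1 byte ≤ B = 5; zero-pad to 5 bytes: K' = 28 00 00 00 00.
K' ⊕ ipad = 1e 36 36 36 36; K' ⊕ opad = 74 5c 5c 5c 5c.
m1: inner = H(1e 36 36 36 36 c7) = 8a 33; tag = H(74 5c 5c 5c 5c 8a 33) = 5f42
m2: inner = H(1e 36 36 36 36 b1) = 8a 1d; tag = H(74 5c 5c 5c 5c 8a 1d) = 4942
m3: inner = H(1e 36 36 36 36 c2) = 8a 2e; tag = H(74 5c 5c 5c 5c 8a 2e) = 5a42
m4: inner = H(1e 36 36 36 36 17) = 8a 83; tag = H(74 5c 5c 5c 5c 8a 83) = af42 ← matches

4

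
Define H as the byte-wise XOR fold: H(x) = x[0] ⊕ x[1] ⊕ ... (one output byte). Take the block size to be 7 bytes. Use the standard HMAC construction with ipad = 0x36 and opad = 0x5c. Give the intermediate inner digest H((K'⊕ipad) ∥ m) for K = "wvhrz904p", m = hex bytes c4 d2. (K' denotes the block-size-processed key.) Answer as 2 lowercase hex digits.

Key "wvhrz904p" = 77 76 68 72 7a 39 30 34 70 is 9 bytes > B = 7, so hash it first: H(key) = 2c, then zero-pad to 7 bytes: K' = 2c 00 00 00 00 00 00.
K' ⊕ ipad = 1a 36 36 36 36 36 36.
Inner input = 1a 36 36 36 36 36 36 ∥ c4 d2.
Inner hash: XOR 1a⊕36⊕36⊕36⊕36⊕36⊕36⊕c4⊕d2 = 0c.

0c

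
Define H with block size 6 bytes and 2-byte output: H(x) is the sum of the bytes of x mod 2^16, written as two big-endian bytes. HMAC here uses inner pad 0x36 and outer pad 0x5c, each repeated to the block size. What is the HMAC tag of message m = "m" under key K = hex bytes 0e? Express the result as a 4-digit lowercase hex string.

Key hex bytes 0e is 1 byte ≤ B = 6; zero-pad to 6 bytes: K' = 0e 00 00 00 00 00.
K' ⊕ ipad = 38 36 36 36 36 36.  K' ⊕ opad = 52 5c 5c 5c 5c 5c.
Inner input = (K'⊕ipad) ∥ m = 38 36 36 36 36 36 ∥ 6d.
Inner hash: sum = 56+54+54+54+54+54+109 = 435 → 01 b3.
Outer input = (K'⊕opad) ∥ inner = 52 5c 5c 5c 5c 5c ∥ 01 b3.
Outer hash (tag): sum = 82+92+92+92+92+92+1+179 = 722 → 02 d2.

02d2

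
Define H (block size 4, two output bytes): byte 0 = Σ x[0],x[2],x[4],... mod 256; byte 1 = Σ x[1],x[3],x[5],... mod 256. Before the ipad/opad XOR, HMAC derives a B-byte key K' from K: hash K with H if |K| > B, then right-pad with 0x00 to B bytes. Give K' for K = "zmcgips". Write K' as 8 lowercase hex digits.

|K| = 7 > B = 4, so first hash the key.
H(K): even-index sum = 441 mod 256 = 185; odd-index sum = 324 mod 256 = 68 → b9 44.
Zero-pad H(K) = b9 44 to 4 bytes: K' = b9 44 00 00.

b9440000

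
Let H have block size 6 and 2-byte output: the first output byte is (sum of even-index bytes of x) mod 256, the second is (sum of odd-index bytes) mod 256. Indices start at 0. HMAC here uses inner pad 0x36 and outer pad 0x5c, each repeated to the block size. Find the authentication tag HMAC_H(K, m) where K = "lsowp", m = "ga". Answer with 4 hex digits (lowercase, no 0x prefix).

efd3

Key "lsowp" = 6c 73 6f 77 70 is 5 bytes ≤ B = 6; zero-pad to 6 bytes: K' = 6c 73 6f 77 70 00.
K' ⊕ ipad = 5a 45 59 41 46 36.  K' ⊕ opad = 30 2f 33 2b 2c 5c.
Inner input = (K'⊕ipad) ∥ m = 5a 45 59 41 46 36 ∥ 67 61.
Inner hash: even-index sum = 352 mod 256 = 96; odd-index sum = 285 mod 256 = 29 → 60 1d.
Outer input = (K'⊕opad) ∥ inner = 30 2f 33 2b 2c 5c ∥ 60 1d.
Outer hash (tag): even-index sum = 239 mod 256 = 239; odd-index sum = 211 mod 256 = 211 → ef d3.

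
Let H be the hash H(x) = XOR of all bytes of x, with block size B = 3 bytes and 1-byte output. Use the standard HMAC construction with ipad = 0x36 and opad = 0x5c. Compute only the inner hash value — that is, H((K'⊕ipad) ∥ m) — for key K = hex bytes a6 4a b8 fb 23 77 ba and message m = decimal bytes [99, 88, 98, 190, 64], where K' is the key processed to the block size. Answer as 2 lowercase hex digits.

d0

Key hex bytes a6 4a b8 fb 23 77 ba is 7 bytes > B = 3, so hash it first: H(key) = 41, then zero-pad to 3 bytes: K' = 41 00 00.
K' ⊕ ipad = 77 36 36.
Inner input = 77 36 36 ∥ 63 58 62 be 40.
Inner hash: XOR 77⊕36⊕36⊕63⊕58⊕62⊕be⊕40 = d0.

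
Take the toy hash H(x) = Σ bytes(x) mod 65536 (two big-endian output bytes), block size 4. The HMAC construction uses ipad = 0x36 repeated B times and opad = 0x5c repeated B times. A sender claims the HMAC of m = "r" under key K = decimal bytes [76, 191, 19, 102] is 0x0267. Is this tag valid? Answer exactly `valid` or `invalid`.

valid

Key decimal bytes [76, 191, 19, 102] = 4c bf 13 66 is exactly B = 4 bytes: K' = 4c bf 13 66.
K' ⊕ ipad = 7a 89 25 50; K' ⊕ opad = 10 e3 4f 3a.
Inner hash: sum = 122+137+37+80+114 = 490 → 01 ea.
Outer hash (recomputed tag): sum = 16+227+79+58+1+234 = 615 → 02 67.
Recomputed tag = 0267; claimed = 0267 → match.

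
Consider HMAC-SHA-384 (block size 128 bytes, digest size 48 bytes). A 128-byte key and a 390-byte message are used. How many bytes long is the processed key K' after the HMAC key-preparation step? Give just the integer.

Key is 128 ≤ 128 bytes, zero-padded: |K'| = 128.

128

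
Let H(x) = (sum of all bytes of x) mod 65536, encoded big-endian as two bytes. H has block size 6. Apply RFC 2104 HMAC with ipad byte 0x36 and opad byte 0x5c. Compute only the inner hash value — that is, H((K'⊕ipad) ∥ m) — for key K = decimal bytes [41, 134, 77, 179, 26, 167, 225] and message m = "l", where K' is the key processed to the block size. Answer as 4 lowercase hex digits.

Key decimal bytes [41, 134, 77, 179, 26, 167, 225] = 29 86 4d b3 1a a7 e1 is 7 bytes > B = 6, so hash it first: H(key) = 03 51, then zero-pad to 6 bytes: K' = 03 51 00 00 00 00.
K' ⊕ ipad = 35 67 36 36 36 36.
Inner input = 35 67 36 36 36 36 ∥ 6c.
Inner hash: sum = 53+103+54+54+54+54+108 = 480 → 01 e0.

01e0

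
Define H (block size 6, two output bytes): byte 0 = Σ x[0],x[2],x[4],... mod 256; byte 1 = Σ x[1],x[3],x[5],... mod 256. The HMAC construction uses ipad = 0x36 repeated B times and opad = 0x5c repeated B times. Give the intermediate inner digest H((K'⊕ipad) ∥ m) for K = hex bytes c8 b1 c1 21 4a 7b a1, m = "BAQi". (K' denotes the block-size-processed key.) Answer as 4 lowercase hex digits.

4191

Key hex bytes c8 b1 c1 21 4a 7b a1 is 7 bytes > B = 6, so hash it first: H(key) = 74 4d, then zero-pad to 6 bytes: K' = 74 4d 00 00 00 00.
K' ⊕ ipad = 42 7b 36 36 36 36.
Inner input = 42 7b 36 36 36 36 ∥ 42 41 51 69.
Inner hash: even-index sum = 321 mod 256 = 65; odd-index sum = 401 mod 256 = 145 → 41 91.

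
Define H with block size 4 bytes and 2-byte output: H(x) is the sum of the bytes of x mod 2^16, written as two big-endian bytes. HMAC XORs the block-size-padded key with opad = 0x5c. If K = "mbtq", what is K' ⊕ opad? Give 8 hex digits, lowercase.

Key "mbtq" = 6d 62 74 71 is exactly B = 4 bytes: K' = 6d 62 74 71.
XOR each byte with 0x5c: 6d⊕5c=31, 62⊕5c=3e, 74⊕5c=28, 71⊕5c=2d.

313e282d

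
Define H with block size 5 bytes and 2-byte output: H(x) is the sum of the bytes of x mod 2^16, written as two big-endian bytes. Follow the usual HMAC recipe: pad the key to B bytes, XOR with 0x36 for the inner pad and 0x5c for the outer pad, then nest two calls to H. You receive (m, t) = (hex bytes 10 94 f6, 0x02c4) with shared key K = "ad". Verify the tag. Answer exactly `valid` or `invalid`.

invalid

Key "ad" = 61 64 is 2 bytes ≤ B = 5; zero-pad to 5 bytes: K' = 61 64 00 00 00.
K' ⊕ ipad = 57 52 36 36 36; K' ⊕ opad = 3d 38 5c 5c 5c.
Inner hash: sum = 87+82+54+54+54+16+148+246 = 741 → 02 e5.
Outer hash (recomputed tag): sum = 61+56+92+92+92+2+229 = 624 → 02 70.
Recomputed tag = 0270; claimed = 02c4 → mismatch.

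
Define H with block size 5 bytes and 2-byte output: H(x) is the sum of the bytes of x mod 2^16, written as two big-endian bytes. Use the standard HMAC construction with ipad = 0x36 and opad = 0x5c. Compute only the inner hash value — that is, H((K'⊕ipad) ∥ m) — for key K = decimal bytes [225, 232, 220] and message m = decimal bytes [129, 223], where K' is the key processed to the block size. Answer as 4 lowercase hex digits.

Key decimal bytes [225, 232, 220] = e1 e8 dc is 3 bytes ≤ B = 5; zero-pad to 5 bytes: K' = e1 e8 dc 00 00.
K' ⊕ ipad = d7 de ea 36 36.
Inner input = d7 de ea 36 36 ∥ 81 df.
Inner hash: sum = 215+222+234+54+54+129+223 = 1131 → 04 6b.

046b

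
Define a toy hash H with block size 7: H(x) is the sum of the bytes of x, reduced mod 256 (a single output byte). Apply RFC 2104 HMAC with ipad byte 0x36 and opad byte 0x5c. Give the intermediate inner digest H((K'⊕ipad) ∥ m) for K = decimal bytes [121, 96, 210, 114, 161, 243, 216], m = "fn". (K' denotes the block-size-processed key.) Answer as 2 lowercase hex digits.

eb

Key decimal bytes [121, 96, 210, 114, 161, 243, 216] = 79 60 d2 72 a1 f3 d8 is exactly B = 7 bytes: K' = 79 60 d2 72 a1 f3 d8.
K' ⊕ ipad = 4f 56 e4 44 97 c5 ee.
Inner input = 4f 56 e4 44 97 c5 ee ∥ 66 6e.
Inner hash: sum = 79+86+228+68+151+197+238+102+110 = 1259; mod 256 = 235 → eb.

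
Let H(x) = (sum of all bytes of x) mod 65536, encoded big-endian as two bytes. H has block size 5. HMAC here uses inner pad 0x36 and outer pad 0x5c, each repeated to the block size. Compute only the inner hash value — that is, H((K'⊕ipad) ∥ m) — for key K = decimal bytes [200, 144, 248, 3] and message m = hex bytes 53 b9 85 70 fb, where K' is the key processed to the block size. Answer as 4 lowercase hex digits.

05d9

Key decimal bytes [200, 144, 248, 3] = c8 90 f8 03 is 4 bytes ≤ B = 5; zero-pad to 5 bytes: K' = c8 90 f8 03 00.
K' ⊕ ipad = fe a6 ce 35 36.
Inner input = fe a6 ce 35 36 ∥ 53 b9 85 70 fb.
Inner hash: sum = 254+166+206+53+54+83+185+133+112+251 = 1497 → 05 d9.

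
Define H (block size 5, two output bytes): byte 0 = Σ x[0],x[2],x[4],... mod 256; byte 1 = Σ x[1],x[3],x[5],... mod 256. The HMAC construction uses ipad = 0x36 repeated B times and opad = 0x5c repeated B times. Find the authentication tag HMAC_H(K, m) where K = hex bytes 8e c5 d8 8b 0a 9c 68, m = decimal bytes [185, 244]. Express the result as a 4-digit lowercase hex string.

Key hex bytes 8e c5 d8 8b 0a 9c 68 is 7 bytes > B = 5, so hash it first: H(key) = d8 ec, then zero-pad to 5 bytes: K' = d8 ec 00 00 00.
K' ⊕ ipad = ee da 36 36 36.  K' ⊕ opad = 84 b0 5c 5c 5c.
Inner input = (K'⊕ipad) ∥ m = ee da 36 36 36 ∥ b9 f4.
Inner hash: even-index sum = 590 mod 256 = 78; odd-index sum = 457 mod 256 = 201 → 4e c9.
Outer input = (K'⊕opad) ∥ inner = 84 b0 5c 5c 5c ∥ 4e c9.
Outer hash (tag): even-index sum = 517 mod 256 = 5; odd-index sum = 346 mod 256 = 90 → 05 5a.

055a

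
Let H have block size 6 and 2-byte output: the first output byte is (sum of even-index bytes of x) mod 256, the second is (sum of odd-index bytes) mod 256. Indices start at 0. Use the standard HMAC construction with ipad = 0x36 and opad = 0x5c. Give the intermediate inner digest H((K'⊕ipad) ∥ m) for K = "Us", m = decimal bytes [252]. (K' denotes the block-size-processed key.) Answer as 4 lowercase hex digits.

cbb1

Key "Us" = 55 73 is 2 bytes ≤ B = 6; zero-pad to 6 bytes: K' = 55 73 00 00 00 00.
K' ⊕ ipad = 63 45 36 36 36 36.
Inner input = 63 45 36 36 36 36 ∥ fc.
Inner hash: even-index sum = 459 mod 256 = 203; odd-index sum = 177 mod 256 = 177 → cb b1.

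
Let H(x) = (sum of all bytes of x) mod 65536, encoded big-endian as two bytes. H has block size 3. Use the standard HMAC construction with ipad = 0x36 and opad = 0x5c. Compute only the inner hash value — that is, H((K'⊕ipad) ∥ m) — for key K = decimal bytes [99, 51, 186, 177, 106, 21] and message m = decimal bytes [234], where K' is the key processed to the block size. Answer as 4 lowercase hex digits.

Key decimal bytes [99, 51, 186, 177, 106, 21] = 63 33 ba b1 6a 15 is 6 bytes > B = 3, so hash it first: H(key) = 02 80, then zero-pad to 3 bytes: K' = 02 80 00.
K' ⊕ ipad = 34 b6 36.
Inner input = 34 b6 36 ∥ ea.
Inner hash: sum = 52+182+54+234 = 522 → 02 0a.

020a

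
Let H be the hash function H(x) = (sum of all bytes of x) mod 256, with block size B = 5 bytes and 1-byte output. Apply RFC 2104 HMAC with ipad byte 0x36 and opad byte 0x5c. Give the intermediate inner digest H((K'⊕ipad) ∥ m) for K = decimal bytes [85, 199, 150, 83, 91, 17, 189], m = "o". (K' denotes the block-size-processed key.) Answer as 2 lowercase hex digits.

5f

Key decimal bytes [85, 199, 150, 83, 91, 17, 189] = 55 c7 96 53 5b 11 bd is 7 bytes > B = 5, so hash it first: H(key) = 2e, then zero-pad to 5 bytes: K' = 2e 00 00 00 00.
K' ⊕ ipad = 18 36 36 36 36.
Inner input = 18 36 36 36 36 ∥ 6f.
Inner hash: sum = 24+54+54+54+54+111 = 351; mod 256 = 95 → 5f.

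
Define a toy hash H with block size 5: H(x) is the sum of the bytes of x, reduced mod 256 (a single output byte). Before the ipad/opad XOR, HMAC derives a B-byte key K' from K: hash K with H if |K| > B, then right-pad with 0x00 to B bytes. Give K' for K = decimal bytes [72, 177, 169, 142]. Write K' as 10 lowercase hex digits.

48b1a98e00

Key decimal bytes [72, 177, 169, 142] = 48 b1 a9 8e is 4 bytes ≤ B = 5; zero-pad to 5 bytes: K' = 48 b1 a9 8e 00.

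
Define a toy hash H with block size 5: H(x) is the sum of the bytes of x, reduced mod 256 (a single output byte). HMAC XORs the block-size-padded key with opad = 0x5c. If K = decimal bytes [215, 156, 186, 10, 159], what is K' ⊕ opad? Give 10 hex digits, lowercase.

8bc0e656c3

Key decimal bytes [215, 156, 186, 10, 159] = d7 9c ba 0a 9f is exactly B = 5 bytes: K' = d7 9c ba 0a 9f.
XOR each byte with 0x5c: d7⊕5c=8b, 9c⊕5c=c0, ba⊕5c=e6, 0a⊕5c=56, 9f⊕5c=c3.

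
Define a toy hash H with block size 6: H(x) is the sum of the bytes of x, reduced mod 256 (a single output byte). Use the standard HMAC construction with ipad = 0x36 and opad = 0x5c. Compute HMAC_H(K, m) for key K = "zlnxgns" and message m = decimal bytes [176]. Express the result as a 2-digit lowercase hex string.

Key "zlnxgns" = 7a 6c 6e 78 67 6e 73 is 7 bytes > B = 6, so hash it first: H(key) = 14, then zero-pad to 6 bytes: K' = 14 00 00 00 00 00.
K' ⊕ ipad = 22 36 36 36 36 36.  K' ⊕ opad = 48 5c 5c 5c 5c 5c.
Inner input = (K'⊕ipad) ∥ m = 22 36 36 36 36 36 ∥ b0.
Inner hash: sum = 34+54+54+54+54+54+176 = 480; mod 256 = 224 → e0.
Outer input = (K'⊕opad) ∥ inner = 48 5c 5c 5c 5c 5c ∥ e0.
Outer hash (tag): sum = 72+92+92+92+92+92+224 = 756; mod 256 = 244 → f4.

f4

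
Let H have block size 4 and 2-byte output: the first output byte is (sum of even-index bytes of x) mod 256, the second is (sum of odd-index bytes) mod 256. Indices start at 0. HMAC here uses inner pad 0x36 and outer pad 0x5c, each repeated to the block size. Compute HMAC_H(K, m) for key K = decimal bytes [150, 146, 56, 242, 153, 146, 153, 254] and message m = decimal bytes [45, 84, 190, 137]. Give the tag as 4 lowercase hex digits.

Key decimal bytes [150, 146, 56, 242, 153, 146, 153, 254] = 96 92 38 f2 99 92 99 fe is 8 bytes > B = 4, so hash it first: H(key) = 00 14, then zero-pad to 4 bytes: K' = 00 14 00 00.
K' ⊕ ipad = 36 22 36 36.  K' ⊕ opad = 5c 48 5c 5c.
Inner input = (K'⊕ipad) ∥ m = 36 22 36 36 ∥ 2d 54 be 89.
Inner hash: even-index sum = 343 mod 256 = 87; odd-index sum = 309 mod 256 = 53 → 57 35.
Outer input = (K'⊕opad) ∥ inner = 5c 48 5c 5c ∥ 57 35.
Outer hash (tag): even-index sum = 271 mod 256 = 15; odd-index sum = 217 mod 256 = 217 → 0f d9.

0fd9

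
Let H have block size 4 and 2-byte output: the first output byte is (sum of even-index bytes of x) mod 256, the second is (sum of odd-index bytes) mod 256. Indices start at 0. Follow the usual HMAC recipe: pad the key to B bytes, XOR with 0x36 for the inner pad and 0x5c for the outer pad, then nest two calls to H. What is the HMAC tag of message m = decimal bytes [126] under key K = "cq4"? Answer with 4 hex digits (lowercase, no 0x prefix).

7c06

Key "cq4" = 63 71 34 is 3 bytes ≤ B = 4; zero-pad to 4 bytes: K' = 63 71 34 00.
K' ⊕ ipad = 55 47 02 36.  K' ⊕ opad = 3f 2d 68 5c.
Inner input = (K'⊕ipad) ∥ m = 55 47 02 36 ∥ 7e.
Inner hash: even-index sum = 213 mod 256 = 213; odd-index sum = 125 mod 256 = 125 → d5 7d.
Outer input = (K'⊕opad) ∥ inner = 3f 2d 68 5c ∥ d5 7d.
Outer hash (tag): even-index sum = 380 mod 256 = 124; odd-index sum = 262 mod 256 = 6 → 7c 06.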